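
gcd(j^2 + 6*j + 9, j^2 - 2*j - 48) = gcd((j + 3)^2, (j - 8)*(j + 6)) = 1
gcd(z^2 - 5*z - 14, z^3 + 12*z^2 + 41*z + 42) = z + 2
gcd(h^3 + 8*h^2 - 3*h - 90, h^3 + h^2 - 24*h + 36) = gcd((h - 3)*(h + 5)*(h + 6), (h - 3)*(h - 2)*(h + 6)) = h^2 + 3*h - 18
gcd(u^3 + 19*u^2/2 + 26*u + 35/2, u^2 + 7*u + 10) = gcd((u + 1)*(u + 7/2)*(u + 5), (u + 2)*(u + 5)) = u + 5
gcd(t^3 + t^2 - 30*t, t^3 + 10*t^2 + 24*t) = t^2 + 6*t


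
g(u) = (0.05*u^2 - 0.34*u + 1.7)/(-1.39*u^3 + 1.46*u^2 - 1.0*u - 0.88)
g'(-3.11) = 0.04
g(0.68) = -1.13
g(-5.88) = 0.02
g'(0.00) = 2.58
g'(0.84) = 1.11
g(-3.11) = 0.06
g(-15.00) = 0.00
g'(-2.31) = 0.10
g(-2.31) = 0.10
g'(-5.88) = 0.00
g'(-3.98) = 0.02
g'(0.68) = 1.01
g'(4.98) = 0.00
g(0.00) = -1.93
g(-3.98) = 0.03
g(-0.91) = 0.90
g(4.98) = -0.01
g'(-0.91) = 2.60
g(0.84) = -0.96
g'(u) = (0.1*u - 0.34)/(-1.39*u^3 + 1.46*u^2 - 1.0*u - 0.88) + (0.05*u^2 - 0.34*u + 1.7)*(4.17*u^2 - 2.92*u + 1.0)/(-1.39*u^3 + 1.46*u^2 - 1.0*u - 0.88)^2 = (0.0695*u^4 - 0.9452*u^3 + 7.5354*u^2 - 5.052*u + 1.9992)/(1.9321*u^6 - 4.0588*u^5 + 4.9116*u^4 - 0.4736*u^3 - 1.5696*u^2 + 1.76*u + 0.7744)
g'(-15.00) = 0.00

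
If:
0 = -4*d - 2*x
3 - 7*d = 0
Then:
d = 3/7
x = -6/7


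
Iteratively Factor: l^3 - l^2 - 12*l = (l)*(l^2 - l - 12) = l*(l + 3)*(l - 4)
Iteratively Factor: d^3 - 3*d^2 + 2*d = (d)*(d^2 - 3*d + 2) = d*(d - 1)*(d - 2)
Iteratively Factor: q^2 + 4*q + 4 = (q + 2)*(q + 2)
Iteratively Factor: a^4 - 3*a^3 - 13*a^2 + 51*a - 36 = (a + 4)*(a^3 - 7*a^2 + 15*a - 9) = (a - 3)*(a + 4)*(a^2 - 4*a + 3) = (a - 3)^2*(a + 4)*(a - 1)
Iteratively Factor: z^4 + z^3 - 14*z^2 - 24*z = (z + 2)*(z^3 - z^2 - 12*z) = z*(z + 2)*(z^2 - z - 12) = z*(z + 2)*(z + 3)*(z - 4)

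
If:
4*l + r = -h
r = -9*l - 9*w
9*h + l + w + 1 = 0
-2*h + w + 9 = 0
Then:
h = -41/38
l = 755/38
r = -2979/38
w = -212/19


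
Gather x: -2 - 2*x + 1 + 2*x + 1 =0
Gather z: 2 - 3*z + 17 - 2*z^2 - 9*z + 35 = -2*z^2 - 12*z + 54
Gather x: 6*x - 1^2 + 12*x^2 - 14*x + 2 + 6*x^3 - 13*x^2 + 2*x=6*x^3 - x^2 - 6*x + 1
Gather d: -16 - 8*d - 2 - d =-9*d - 18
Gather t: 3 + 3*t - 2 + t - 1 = 4*t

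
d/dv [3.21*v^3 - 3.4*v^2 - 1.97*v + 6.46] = 9.63*v^2 - 6.8*v - 1.97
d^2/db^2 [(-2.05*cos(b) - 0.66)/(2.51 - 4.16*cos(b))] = (-2.1316282072803e-14*cos(b)^3 - 32.826976*cos(b)^2 - 19.806661*cos(b) + 65.653952)/(71.991296*cos(b)^3 - 130.311168*cos(b)^2 + 78.625248*cos(b) - 15.813251)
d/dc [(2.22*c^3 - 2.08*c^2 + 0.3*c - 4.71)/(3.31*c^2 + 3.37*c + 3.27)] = (7.3482*c^4 + 14.9628*c^3 + 13.7756*c^2 + 17.577*c + 16.8537)/(10.9561*c^4 + 22.3094*c^3 + 33.0043*c^2 + 22.0398*c + 10.6929)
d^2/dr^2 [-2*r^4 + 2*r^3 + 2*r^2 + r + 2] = -24*r^2 + 12*r + 4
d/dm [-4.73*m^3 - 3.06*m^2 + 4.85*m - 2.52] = -14.19*m^2 - 6.12*m + 4.85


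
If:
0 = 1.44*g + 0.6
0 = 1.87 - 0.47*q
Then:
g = -0.42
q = 3.98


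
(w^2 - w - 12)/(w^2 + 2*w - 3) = (w - 4)/(w - 1)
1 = 1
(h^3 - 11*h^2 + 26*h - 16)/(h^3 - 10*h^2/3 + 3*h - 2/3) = 3*(h - 8)/(3*h - 1)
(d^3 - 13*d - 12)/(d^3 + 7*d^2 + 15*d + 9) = (d - 4)/(d + 3)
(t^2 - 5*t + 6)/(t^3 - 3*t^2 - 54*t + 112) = (t - 3)/(t^2 - t - 56)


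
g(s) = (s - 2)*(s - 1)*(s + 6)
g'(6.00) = 128.00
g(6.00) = 240.00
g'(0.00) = -16.00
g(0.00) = 12.00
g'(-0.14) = -16.78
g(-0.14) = 14.30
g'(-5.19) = 33.67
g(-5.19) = 36.05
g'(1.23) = -4.08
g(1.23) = -1.28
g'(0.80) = -9.28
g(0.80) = 1.63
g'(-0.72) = -18.76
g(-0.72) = 24.70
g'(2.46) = 16.91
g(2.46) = 5.68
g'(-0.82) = -18.90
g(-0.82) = 26.59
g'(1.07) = -6.15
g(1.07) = -0.46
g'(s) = (s - 2)*(s - 1) + (s - 2)*(s + 6) + (s - 1)*(s + 6) = 3*s^2 + 6*s - 16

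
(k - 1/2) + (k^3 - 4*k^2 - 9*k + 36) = k^3 - 4*k^2 - 8*k + 71/2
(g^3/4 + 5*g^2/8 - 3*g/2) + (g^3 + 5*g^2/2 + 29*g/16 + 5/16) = 5*g^3/4 + 25*g^2/8 + 5*g/16 + 5/16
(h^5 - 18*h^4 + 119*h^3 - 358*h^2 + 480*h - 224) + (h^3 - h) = h^5 - 18*h^4 + 120*h^3 - 358*h^2 + 479*h - 224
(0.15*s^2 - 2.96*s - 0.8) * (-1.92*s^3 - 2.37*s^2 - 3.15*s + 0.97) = -0.288*s^5 + 5.3277*s^4 + 8.0787*s^3 + 11.3655*s^2 - 0.3512*s - 0.776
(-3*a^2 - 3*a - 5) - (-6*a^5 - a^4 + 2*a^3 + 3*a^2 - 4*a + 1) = 6*a^5 + a^4 - 2*a^3 - 6*a^2 + a - 6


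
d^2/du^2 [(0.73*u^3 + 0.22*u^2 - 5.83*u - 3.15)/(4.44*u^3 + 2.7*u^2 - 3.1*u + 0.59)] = (-8.82849599999992*u^6 - 629.295408000001*u^5 - 1169.293536*u^4 - 842.365588*u^3 + 295.512036*u^2 + 264.951258*u - 71.680076)/(87.528384*u^9 + 159.68016*u^8 - 86.23368*u^7 - 168.400728*u^6 + 102.64572*u^5 + 42.01974*u^4 - 54.784108*u^3 + 19.82931*u^2 - 3.23733*u + 0.205379)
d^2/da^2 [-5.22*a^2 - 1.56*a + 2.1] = -10.4400000000000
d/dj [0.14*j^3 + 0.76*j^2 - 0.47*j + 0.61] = 0.42*j^2 + 1.52*j - 0.47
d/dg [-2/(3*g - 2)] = 6/(3*g - 2)^2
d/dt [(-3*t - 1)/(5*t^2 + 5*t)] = (3*t^2 + 2*t + 1)/(5*t^2*(t^2 + 2*t + 1))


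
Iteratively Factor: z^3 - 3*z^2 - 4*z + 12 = (z - 2)*(z^2 - z - 6) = (z - 2)*(z + 2)*(z - 3)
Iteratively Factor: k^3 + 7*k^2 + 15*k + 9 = (k + 3)*(k^2 + 4*k + 3) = (k + 3)^2*(k + 1)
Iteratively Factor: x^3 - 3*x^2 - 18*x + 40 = (x - 2)*(x^2 - x - 20) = (x - 2)*(x + 4)*(x - 5)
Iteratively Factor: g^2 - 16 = (g - 4)*(g + 4)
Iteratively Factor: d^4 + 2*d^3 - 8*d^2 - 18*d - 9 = (d + 1)*(d^3 + d^2 - 9*d - 9) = (d + 1)^2*(d^2 - 9) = (d - 3)*(d + 1)^2*(d + 3)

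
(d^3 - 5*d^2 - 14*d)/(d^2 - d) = (d^2 - 5*d - 14)/(d - 1)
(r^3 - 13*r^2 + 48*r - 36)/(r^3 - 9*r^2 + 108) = (r - 1)/(r + 3)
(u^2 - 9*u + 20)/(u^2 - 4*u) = (u - 5)/u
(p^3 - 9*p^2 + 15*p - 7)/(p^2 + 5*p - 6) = (p^2 - 8*p + 7)/(p + 6)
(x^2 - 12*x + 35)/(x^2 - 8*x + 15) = (x - 7)/(x - 3)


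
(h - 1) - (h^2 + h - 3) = 2 - h^2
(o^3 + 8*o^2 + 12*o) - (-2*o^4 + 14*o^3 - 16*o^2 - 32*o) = 2*o^4 - 13*o^3 + 24*o^2 + 44*o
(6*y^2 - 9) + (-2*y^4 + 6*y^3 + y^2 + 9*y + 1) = -2*y^4 + 6*y^3 + 7*y^2 + 9*y - 8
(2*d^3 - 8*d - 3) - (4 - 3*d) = 2*d^3 - 5*d - 7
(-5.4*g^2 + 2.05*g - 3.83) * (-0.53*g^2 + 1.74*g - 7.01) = 2.862*g^4 - 10.4825*g^3 + 43.4509*g^2 - 21.0347*g + 26.8483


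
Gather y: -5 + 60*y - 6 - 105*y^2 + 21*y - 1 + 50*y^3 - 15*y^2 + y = 50*y^3 - 120*y^2 + 82*y - 12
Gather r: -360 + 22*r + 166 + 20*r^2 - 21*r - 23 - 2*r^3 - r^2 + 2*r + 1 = -2*r^3 + 19*r^2 + 3*r - 216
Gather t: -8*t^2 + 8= 8 - 8*t^2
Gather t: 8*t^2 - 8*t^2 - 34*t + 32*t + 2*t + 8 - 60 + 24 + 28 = 0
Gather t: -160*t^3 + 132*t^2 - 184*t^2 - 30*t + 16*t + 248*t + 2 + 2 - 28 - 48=-160*t^3 - 52*t^2 + 234*t - 72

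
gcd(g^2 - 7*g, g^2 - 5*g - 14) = g - 7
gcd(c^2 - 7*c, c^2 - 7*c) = c^2 - 7*c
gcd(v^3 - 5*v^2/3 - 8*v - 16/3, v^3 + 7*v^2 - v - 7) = v + 1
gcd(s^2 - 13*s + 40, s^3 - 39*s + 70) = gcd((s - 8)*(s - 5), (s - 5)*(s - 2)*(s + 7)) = s - 5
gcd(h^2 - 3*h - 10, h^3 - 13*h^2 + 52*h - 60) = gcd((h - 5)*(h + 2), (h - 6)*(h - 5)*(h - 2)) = h - 5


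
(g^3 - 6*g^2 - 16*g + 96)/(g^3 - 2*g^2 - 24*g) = (g - 4)/g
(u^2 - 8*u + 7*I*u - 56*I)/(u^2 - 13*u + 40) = (u + 7*I)/(u - 5)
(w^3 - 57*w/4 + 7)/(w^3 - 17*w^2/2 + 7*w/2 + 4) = (4*w^3 - 57*w + 28)/(2*(2*w^3 - 17*w^2 + 7*w + 8))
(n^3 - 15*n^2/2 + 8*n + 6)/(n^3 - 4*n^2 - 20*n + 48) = (n + 1/2)/(n + 4)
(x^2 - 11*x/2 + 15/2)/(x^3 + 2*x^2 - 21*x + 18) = (x - 5/2)/(x^2 + 5*x - 6)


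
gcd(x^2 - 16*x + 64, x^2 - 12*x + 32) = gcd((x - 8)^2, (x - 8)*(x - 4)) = x - 8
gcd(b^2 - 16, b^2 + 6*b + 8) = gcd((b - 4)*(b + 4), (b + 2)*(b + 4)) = b + 4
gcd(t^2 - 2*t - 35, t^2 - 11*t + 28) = t - 7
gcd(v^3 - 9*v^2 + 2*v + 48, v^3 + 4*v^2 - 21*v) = v - 3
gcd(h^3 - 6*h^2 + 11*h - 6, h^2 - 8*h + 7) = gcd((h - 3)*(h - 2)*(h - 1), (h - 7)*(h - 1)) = h - 1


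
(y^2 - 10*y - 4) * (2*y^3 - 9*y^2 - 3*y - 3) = 2*y^5 - 29*y^4 + 79*y^3 + 63*y^2 + 42*y + 12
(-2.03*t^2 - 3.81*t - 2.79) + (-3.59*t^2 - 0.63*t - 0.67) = -5.62*t^2 - 4.44*t - 3.46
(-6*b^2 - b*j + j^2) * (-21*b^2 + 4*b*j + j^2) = 126*b^4 - 3*b^3*j - 31*b^2*j^2 + 3*b*j^3 + j^4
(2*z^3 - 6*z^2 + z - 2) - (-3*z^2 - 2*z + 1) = 2*z^3 - 3*z^2 + 3*z - 3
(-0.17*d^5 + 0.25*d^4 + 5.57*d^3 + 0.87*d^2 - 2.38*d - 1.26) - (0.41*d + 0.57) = -0.17*d^5 + 0.25*d^4 + 5.57*d^3 + 0.87*d^2 - 2.79*d - 1.83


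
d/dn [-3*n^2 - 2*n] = -6*n - 2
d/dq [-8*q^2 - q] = -16*q - 1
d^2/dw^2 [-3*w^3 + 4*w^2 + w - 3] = 8 - 18*w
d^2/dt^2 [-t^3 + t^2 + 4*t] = 2 - 6*t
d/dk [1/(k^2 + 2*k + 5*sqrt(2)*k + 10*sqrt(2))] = (-2*k - 5*sqrt(2) - 2)/(k^2 + 2*k + 5*sqrt(2)*k + 10*sqrt(2))^2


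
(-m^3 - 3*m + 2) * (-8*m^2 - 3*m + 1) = 8*m^5 + 3*m^4 + 23*m^3 - 7*m^2 - 9*m + 2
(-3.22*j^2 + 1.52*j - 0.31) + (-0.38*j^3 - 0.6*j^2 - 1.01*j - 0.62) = -0.38*j^3 - 3.82*j^2 + 0.51*j - 0.93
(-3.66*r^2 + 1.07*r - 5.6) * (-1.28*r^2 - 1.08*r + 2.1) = 4.6848*r^4 + 2.5832*r^3 - 1.6736*r^2 + 8.295*r - 11.76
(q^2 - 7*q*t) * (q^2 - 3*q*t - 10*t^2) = q^4 - 10*q^3*t + 11*q^2*t^2 + 70*q*t^3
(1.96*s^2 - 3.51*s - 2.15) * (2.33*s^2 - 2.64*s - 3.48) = 4.5668*s^4 - 13.3527*s^3 - 2.5639*s^2 + 17.8908*s + 7.482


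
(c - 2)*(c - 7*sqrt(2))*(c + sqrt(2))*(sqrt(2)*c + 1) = sqrt(2)*c^4 - 11*c^3 - 2*sqrt(2)*c^3 - 20*sqrt(2)*c^2 + 22*c^2 - 14*c + 40*sqrt(2)*c + 28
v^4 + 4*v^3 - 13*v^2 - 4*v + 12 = (v - 2)*(v - 1)*(v + 1)*(v + 6)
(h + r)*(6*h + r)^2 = 36*h^3 + 48*h^2*r + 13*h*r^2 + r^3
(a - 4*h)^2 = a^2 - 8*a*h + 16*h^2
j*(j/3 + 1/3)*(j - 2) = j^3/3 - j^2/3 - 2*j/3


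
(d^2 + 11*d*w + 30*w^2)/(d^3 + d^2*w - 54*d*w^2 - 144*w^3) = (-d - 5*w)/(-d^2 + 5*d*w + 24*w^2)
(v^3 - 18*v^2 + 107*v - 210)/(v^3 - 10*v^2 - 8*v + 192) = (v^2 - 12*v + 35)/(v^2 - 4*v - 32)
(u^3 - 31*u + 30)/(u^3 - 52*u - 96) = (-u^3 + 31*u - 30)/(-u^3 + 52*u + 96)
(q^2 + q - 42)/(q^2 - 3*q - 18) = (q + 7)/(q + 3)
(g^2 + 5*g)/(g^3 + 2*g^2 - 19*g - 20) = g/(g^2 - 3*g - 4)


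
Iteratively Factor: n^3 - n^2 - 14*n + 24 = (n - 3)*(n^2 + 2*n - 8) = (n - 3)*(n - 2)*(n + 4)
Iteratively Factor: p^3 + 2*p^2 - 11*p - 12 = (p + 1)*(p^2 + p - 12) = (p + 1)*(p + 4)*(p - 3)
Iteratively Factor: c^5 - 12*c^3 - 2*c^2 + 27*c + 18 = (c + 1)*(c^4 - c^3 - 11*c^2 + 9*c + 18) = (c + 1)^2*(c^3 - 2*c^2 - 9*c + 18) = (c - 2)*(c + 1)^2*(c^2 - 9) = (c - 2)*(c + 1)^2*(c + 3)*(c - 3)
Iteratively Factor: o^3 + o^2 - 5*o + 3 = (o + 3)*(o^2 - 2*o + 1) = (o - 1)*(o + 3)*(o - 1)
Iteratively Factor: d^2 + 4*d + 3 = (d + 1)*(d + 3)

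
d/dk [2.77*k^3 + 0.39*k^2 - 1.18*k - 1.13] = 8.31*k^2 + 0.78*k - 1.18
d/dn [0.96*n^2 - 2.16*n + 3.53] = 1.92*n - 2.16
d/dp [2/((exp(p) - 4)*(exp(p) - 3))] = (14 - 4*exp(p))*exp(p)/(exp(4*p) - 14*exp(3*p) + 73*exp(2*p) - 168*exp(p) + 144)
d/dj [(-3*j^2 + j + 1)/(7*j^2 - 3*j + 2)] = (2*j^2 - 26*j + 5)/(49*j^4 - 42*j^3 + 37*j^2 - 12*j + 4)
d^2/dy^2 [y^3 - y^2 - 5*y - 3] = 6*y - 2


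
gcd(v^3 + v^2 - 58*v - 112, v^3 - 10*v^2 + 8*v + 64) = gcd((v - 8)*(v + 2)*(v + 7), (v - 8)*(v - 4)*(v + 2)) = v^2 - 6*v - 16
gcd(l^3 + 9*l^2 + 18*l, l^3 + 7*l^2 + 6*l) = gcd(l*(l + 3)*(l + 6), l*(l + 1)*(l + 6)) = l^2 + 6*l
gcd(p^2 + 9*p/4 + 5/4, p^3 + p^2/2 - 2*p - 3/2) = p + 1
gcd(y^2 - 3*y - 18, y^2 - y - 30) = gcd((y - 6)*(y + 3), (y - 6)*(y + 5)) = y - 6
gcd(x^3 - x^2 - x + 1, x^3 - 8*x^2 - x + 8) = x^2 - 1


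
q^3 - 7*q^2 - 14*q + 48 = (q - 8)*(q - 2)*(q + 3)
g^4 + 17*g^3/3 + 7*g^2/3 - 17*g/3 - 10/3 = (g - 1)*(g + 2/3)*(g + 1)*(g + 5)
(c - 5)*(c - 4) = c^2 - 9*c + 20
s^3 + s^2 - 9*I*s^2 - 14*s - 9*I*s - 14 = (s + 1)*(s - 7*I)*(s - 2*I)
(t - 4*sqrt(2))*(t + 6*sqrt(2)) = t^2 + 2*sqrt(2)*t - 48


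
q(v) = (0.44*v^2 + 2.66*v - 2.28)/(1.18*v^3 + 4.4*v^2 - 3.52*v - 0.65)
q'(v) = (0.88*v + 2.66)/(1.18*v^3 + 4.4*v^2 - 3.52*v - 0.65) + (-3.54*v^2 - 8.8*v + 3.52)*(0.44*v^2 + 2.66*v - 2.28)/(1.18*v^3 + 4.4*v^2 - 3.52*v - 0.65)^2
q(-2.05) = -0.40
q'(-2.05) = -0.12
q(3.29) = 0.15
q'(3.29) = -0.05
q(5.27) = 0.09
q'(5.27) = -0.02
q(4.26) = 0.11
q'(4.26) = -0.03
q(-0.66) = -1.18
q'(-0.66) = -2.19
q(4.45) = 0.10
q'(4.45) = -0.03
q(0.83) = 1.72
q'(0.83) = -54.45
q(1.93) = 0.26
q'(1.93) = -0.14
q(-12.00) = -0.02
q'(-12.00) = -0.00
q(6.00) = 0.08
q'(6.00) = -0.01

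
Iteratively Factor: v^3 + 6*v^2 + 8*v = (v + 4)*(v^2 + 2*v) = v*(v + 4)*(v + 2)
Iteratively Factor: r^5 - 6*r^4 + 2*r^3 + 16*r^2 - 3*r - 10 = (r - 2)*(r^4 - 4*r^3 - 6*r^2 + 4*r + 5) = (r - 2)*(r + 1)*(r^3 - 5*r^2 - r + 5) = (r - 2)*(r - 1)*(r + 1)*(r^2 - 4*r - 5) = (r - 5)*(r - 2)*(r - 1)*(r + 1)*(r + 1)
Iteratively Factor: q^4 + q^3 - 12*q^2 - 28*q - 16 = (q + 2)*(q^3 - q^2 - 10*q - 8) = (q + 2)^2*(q^2 - 3*q - 4) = (q + 1)*(q + 2)^2*(q - 4)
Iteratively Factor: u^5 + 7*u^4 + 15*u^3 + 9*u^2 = (u + 1)*(u^4 + 6*u^3 + 9*u^2) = u*(u + 1)*(u^3 + 6*u^2 + 9*u) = u*(u + 1)*(u + 3)*(u^2 + 3*u) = u^2*(u + 1)*(u + 3)*(u + 3)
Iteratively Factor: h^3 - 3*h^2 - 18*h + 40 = (h - 2)*(h^2 - h - 20) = (h - 2)*(h + 4)*(h - 5)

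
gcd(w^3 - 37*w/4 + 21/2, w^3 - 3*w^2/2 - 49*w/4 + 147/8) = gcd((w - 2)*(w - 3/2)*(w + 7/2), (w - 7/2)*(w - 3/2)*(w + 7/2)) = w^2 + 2*w - 21/4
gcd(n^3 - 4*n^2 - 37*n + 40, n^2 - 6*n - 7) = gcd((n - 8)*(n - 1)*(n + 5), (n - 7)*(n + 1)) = 1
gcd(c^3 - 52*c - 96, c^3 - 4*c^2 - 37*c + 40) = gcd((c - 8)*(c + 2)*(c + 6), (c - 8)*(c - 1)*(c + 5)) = c - 8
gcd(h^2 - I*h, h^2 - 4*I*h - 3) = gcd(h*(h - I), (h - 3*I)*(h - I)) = h - I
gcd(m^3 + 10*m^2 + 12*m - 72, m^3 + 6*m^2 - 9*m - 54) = m + 6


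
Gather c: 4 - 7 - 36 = -39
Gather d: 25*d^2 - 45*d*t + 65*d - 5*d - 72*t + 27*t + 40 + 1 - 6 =25*d^2 + d*(60 - 45*t) - 45*t + 35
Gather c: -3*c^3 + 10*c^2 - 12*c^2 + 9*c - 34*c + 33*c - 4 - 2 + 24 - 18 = -3*c^3 - 2*c^2 + 8*c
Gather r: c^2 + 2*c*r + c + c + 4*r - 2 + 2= c^2 + 2*c + r*(2*c + 4)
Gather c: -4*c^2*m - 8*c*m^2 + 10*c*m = -4*c^2*m + c*(-8*m^2 + 10*m)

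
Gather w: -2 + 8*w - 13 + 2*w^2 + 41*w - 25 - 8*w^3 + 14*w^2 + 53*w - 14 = -8*w^3 + 16*w^2 + 102*w - 54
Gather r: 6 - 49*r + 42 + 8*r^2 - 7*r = 8*r^2 - 56*r + 48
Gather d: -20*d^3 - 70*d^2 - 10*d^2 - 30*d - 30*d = -20*d^3 - 80*d^2 - 60*d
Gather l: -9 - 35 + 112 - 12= 56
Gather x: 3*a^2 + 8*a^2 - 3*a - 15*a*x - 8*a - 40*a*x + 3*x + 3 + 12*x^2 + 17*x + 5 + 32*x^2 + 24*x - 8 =11*a^2 - 11*a + 44*x^2 + x*(44 - 55*a)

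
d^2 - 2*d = d*(d - 2)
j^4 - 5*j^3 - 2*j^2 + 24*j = j*(j - 4)*(j - 3)*(j + 2)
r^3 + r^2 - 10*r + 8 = (r - 2)*(r - 1)*(r + 4)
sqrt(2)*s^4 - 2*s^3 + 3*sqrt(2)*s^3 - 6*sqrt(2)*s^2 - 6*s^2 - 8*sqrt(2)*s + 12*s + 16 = (s - 2)*(s + 4)*(s - sqrt(2))*(sqrt(2)*s + sqrt(2))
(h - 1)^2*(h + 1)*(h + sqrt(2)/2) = h^4 - h^3 + sqrt(2)*h^3/2 - h^2 - sqrt(2)*h^2/2 - sqrt(2)*h/2 + h + sqrt(2)/2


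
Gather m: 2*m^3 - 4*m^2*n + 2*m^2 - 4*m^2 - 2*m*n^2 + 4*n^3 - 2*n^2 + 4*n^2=2*m^3 + m^2*(-4*n - 2) - 2*m*n^2 + 4*n^3 + 2*n^2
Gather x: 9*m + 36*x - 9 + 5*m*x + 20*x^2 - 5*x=9*m + 20*x^2 + x*(5*m + 31) - 9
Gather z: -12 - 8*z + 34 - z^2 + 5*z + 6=-z^2 - 3*z + 28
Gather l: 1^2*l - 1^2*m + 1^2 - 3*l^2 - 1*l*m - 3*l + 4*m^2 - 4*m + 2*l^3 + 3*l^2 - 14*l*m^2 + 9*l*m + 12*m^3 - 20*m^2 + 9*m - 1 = 2*l^3 + l*(-14*m^2 + 8*m - 2) + 12*m^3 - 16*m^2 + 4*m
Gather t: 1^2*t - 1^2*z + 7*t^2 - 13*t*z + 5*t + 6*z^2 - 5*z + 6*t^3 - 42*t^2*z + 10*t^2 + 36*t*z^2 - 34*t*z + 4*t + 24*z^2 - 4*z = 6*t^3 + t^2*(17 - 42*z) + t*(36*z^2 - 47*z + 10) + 30*z^2 - 10*z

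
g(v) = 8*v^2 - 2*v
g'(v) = 16*v - 2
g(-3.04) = 80.01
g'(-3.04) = -50.64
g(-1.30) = 16.12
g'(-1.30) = -22.80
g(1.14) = 8.12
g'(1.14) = 16.24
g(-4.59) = 177.72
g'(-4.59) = -75.44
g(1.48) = 14.56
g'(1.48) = 21.68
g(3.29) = 80.01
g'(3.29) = 50.64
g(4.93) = 184.58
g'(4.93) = 76.88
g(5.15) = 201.88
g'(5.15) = 80.40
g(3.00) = 66.00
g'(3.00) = 46.00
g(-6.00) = 300.00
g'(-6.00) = -98.00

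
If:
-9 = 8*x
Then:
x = -9/8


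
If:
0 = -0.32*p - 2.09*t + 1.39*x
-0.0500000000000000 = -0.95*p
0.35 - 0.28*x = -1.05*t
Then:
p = 0.05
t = -0.55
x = -0.82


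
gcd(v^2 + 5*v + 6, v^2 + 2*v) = v + 2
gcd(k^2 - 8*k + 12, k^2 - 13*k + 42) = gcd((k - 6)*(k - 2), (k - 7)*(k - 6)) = k - 6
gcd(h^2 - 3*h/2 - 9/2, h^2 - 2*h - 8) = 1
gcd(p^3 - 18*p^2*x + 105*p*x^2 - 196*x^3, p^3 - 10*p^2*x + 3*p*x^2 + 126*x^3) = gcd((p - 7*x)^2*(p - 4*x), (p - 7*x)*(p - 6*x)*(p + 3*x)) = -p + 7*x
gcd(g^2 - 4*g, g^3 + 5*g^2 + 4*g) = g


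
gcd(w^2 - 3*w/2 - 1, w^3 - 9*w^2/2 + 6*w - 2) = w - 2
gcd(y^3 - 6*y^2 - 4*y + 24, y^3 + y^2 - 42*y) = y - 6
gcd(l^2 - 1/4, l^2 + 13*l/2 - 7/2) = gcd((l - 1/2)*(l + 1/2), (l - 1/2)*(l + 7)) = l - 1/2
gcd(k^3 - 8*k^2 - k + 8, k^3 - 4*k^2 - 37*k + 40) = k^2 - 9*k + 8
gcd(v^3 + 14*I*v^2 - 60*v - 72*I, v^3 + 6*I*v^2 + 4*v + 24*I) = v^2 + 8*I*v - 12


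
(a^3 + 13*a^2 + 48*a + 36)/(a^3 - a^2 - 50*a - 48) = (a + 6)/(a - 8)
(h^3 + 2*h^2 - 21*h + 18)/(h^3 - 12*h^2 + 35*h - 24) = (h + 6)/(h - 8)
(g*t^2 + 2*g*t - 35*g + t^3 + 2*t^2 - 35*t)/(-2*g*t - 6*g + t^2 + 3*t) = (-g*t^2 - 2*g*t + 35*g - t^3 - 2*t^2 + 35*t)/(2*g*t + 6*g - t^2 - 3*t)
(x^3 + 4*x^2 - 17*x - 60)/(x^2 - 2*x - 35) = (x^2 - x - 12)/(x - 7)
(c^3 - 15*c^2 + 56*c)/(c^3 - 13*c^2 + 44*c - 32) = c*(c - 7)/(c^2 - 5*c + 4)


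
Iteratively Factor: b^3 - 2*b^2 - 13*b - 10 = (b - 5)*(b^2 + 3*b + 2) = (b - 5)*(b + 1)*(b + 2)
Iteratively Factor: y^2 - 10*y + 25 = (y - 5)*(y - 5)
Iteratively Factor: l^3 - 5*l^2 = (l)*(l^2 - 5*l) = l^2*(l - 5)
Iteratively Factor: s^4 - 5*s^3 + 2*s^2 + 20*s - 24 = (s - 2)*(s^3 - 3*s^2 - 4*s + 12) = (s - 2)^2*(s^2 - s - 6) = (s - 3)*(s - 2)^2*(s + 2)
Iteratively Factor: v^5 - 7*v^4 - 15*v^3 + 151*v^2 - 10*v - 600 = (v + 4)*(v^4 - 11*v^3 + 29*v^2 + 35*v - 150) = (v - 5)*(v + 4)*(v^3 - 6*v^2 - v + 30) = (v - 5)*(v + 2)*(v + 4)*(v^2 - 8*v + 15) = (v - 5)^2*(v + 2)*(v + 4)*(v - 3)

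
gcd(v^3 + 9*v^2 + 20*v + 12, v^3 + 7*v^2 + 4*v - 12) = v^2 + 8*v + 12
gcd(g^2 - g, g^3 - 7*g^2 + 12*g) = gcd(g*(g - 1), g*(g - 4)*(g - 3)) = g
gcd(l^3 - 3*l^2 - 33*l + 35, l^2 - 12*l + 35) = l - 7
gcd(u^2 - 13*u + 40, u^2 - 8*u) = u - 8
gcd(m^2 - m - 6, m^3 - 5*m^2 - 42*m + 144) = m - 3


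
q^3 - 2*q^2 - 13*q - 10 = (q - 5)*(q + 1)*(q + 2)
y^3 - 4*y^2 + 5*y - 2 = (y - 2)*(y - 1)^2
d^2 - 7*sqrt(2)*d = d*(d - 7*sqrt(2))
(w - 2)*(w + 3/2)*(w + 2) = w^3 + 3*w^2/2 - 4*w - 6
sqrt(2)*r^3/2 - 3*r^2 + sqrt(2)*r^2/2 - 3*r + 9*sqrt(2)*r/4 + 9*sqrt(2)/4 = (r - 3*sqrt(2)/2)^2*(sqrt(2)*r/2 + sqrt(2)/2)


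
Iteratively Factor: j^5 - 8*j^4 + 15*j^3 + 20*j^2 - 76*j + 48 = (j + 2)*(j^4 - 10*j^3 + 35*j^2 - 50*j + 24) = (j - 4)*(j + 2)*(j^3 - 6*j^2 + 11*j - 6) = (j - 4)*(j - 3)*(j + 2)*(j^2 - 3*j + 2) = (j - 4)*(j - 3)*(j - 2)*(j + 2)*(j - 1)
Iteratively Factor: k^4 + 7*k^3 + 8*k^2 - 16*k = (k - 1)*(k^3 + 8*k^2 + 16*k) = (k - 1)*(k + 4)*(k^2 + 4*k) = (k - 1)*(k + 4)^2*(k)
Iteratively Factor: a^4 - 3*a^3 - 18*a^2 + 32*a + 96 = (a - 4)*(a^3 + a^2 - 14*a - 24) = (a - 4)*(a + 2)*(a^2 - a - 12) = (a - 4)^2*(a + 2)*(a + 3)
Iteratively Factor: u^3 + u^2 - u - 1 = (u + 1)*(u^2 - 1) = (u + 1)^2*(u - 1)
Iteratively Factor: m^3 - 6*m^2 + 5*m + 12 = (m - 4)*(m^2 - 2*m - 3) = (m - 4)*(m - 3)*(m + 1)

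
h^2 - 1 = (h - 1)*(h + 1)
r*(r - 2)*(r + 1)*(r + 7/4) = r^4 + 3*r^3/4 - 15*r^2/4 - 7*r/2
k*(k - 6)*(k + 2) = k^3 - 4*k^2 - 12*k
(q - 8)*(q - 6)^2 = q^3 - 20*q^2 + 132*q - 288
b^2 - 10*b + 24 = (b - 6)*(b - 4)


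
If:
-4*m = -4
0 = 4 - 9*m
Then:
No Solution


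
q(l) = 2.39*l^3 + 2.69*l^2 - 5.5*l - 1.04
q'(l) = 7.17*l^2 + 5.38*l - 5.5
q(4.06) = 180.92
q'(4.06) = 134.53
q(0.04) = -1.26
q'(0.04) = -5.27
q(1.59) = 6.62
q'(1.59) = 21.18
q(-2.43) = -6.08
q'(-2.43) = 23.76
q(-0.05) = -0.76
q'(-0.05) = -5.75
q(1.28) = 1.34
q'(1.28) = 13.13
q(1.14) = -0.27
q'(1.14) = 9.95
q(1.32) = 1.88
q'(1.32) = 14.09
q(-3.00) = -24.86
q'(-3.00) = 42.89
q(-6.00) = -387.44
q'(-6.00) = 220.34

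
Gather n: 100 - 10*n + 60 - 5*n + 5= 165 - 15*n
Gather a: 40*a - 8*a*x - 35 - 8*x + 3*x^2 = a*(40 - 8*x) + 3*x^2 - 8*x - 35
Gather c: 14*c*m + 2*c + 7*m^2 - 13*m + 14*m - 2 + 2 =c*(14*m + 2) + 7*m^2 + m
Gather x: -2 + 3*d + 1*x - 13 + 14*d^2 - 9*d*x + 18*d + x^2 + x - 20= 14*d^2 + 21*d + x^2 + x*(2 - 9*d) - 35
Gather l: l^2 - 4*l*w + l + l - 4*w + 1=l^2 + l*(2 - 4*w) - 4*w + 1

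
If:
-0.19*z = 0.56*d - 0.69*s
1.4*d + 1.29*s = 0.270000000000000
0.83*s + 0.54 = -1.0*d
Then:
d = -7.19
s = 8.02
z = 50.31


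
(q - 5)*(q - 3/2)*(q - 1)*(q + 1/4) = q^4 - 29*q^3/4 + 97*q^2/8 - 4*q - 15/8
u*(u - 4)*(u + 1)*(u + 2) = u^4 - u^3 - 10*u^2 - 8*u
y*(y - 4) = y^2 - 4*y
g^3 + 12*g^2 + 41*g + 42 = (g + 2)*(g + 3)*(g + 7)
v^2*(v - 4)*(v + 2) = v^4 - 2*v^3 - 8*v^2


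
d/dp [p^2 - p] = 2*p - 1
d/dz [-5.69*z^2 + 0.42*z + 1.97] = 0.42 - 11.38*z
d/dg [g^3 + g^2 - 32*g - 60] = 3*g^2 + 2*g - 32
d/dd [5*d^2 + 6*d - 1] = 10*d + 6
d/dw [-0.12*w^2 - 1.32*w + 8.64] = -0.24*w - 1.32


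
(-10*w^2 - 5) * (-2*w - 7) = 20*w^3 + 70*w^2 + 10*w + 35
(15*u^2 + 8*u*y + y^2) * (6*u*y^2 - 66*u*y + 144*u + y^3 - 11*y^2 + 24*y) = 90*u^3*y^2 - 990*u^3*y + 2160*u^3 + 63*u^2*y^3 - 693*u^2*y^2 + 1512*u^2*y + 14*u*y^4 - 154*u*y^3 + 336*u*y^2 + y^5 - 11*y^4 + 24*y^3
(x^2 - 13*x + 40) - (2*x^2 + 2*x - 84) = -x^2 - 15*x + 124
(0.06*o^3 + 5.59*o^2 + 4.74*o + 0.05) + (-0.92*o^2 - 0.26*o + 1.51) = 0.06*o^3 + 4.67*o^2 + 4.48*o + 1.56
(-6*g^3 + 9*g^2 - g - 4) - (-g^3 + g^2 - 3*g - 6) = -5*g^3 + 8*g^2 + 2*g + 2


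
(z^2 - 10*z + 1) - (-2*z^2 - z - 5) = 3*z^2 - 9*z + 6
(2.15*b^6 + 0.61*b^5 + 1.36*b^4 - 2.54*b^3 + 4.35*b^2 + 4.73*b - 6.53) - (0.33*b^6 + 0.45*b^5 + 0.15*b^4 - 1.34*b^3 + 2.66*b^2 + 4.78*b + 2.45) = 1.82*b^6 + 0.16*b^5 + 1.21*b^4 - 1.2*b^3 + 1.69*b^2 - 0.0499999999999998*b - 8.98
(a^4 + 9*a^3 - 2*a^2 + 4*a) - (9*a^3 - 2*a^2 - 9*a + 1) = a^4 + 13*a - 1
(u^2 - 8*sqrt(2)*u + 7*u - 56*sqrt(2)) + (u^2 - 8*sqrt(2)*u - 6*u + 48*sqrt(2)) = 2*u^2 - 16*sqrt(2)*u + u - 8*sqrt(2)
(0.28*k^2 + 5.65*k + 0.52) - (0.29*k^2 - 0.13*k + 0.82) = -0.00999999999999995*k^2 + 5.78*k - 0.3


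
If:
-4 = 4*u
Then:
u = -1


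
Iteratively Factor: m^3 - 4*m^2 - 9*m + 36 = (m - 3)*(m^2 - m - 12) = (m - 4)*(m - 3)*(m + 3)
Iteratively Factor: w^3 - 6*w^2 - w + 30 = (w + 2)*(w^2 - 8*w + 15) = (w - 5)*(w + 2)*(w - 3)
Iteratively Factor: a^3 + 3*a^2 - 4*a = (a + 4)*(a^2 - a) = (a - 1)*(a + 4)*(a)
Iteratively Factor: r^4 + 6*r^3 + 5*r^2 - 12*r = (r + 4)*(r^3 + 2*r^2 - 3*r) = r*(r + 4)*(r^2 + 2*r - 3) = r*(r + 3)*(r + 4)*(r - 1)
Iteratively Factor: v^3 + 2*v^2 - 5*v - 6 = (v + 1)*(v^2 + v - 6) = (v + 1)*(v + 3)*(v - 2)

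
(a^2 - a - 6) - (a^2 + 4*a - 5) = -5*a - 1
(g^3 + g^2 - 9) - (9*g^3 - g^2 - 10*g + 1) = -8*g^3 + 2*g^2 + 10*g - 10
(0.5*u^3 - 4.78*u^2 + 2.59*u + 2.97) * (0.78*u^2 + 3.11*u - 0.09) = 0.39*u^5 - 2.1734*u^4 - 12.8906*u^3 + 10.8017*u^2 + 9.0036*u - 0.2673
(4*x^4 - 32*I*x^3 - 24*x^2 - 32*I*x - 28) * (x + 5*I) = 4*x^5 - 12*I*x^4 + 136*x^3 - 152*I*x^2 + 132*x - 140*I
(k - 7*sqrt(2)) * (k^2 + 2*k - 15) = k^3 - 7*sqrt(2)*k^2 + 2*k^2 - 14*sqrt(2)*k - 15*k + 105*sqrt(2)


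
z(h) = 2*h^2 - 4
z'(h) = 4*h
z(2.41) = 7.62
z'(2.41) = 9.64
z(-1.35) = -0.36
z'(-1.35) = -5.40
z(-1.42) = 0.03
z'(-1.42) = -5.68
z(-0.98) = -2.08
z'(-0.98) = -3.92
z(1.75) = 2.12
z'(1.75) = 7.00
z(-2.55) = 9.00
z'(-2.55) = -10.20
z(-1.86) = 2.92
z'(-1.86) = -7.44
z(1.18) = -1.22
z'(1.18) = 4.72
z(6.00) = 68.00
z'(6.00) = 24.00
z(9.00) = 158.00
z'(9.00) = 36.00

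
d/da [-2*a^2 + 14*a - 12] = 14 - 4*a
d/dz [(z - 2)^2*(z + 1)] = 3*z*(z - 2)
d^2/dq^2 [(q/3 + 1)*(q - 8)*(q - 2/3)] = 2*q - 34/9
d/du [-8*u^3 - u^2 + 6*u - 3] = -24*u^2 - 2*u + 6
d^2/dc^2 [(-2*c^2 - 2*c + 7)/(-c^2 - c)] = 14*(-3*c^2 - 3*c - 1)/(c^3*(c^3 + 3*c^2 + 3*c + 1))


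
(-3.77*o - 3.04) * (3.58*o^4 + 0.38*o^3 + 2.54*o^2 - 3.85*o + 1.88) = -13.4966*o^5 - 12.3158*o^4 - 10.731*o^3 + 6.7929*o^2 + 4.6164*o - 5.7152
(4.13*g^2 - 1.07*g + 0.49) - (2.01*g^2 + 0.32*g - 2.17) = 2.12*g^2 - 1.39*g + 2.66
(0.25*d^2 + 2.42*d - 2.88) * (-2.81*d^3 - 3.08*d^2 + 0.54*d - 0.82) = -0.7025*d^5 - 7.5702*d^4 + 0.7742*d^3 + 9.9722*d^2 - 3.5396*d + 2.3616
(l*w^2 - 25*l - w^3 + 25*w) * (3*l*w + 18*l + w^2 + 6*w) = 3*l^2*w^3 + 18*l^2*w^2 - 75*l^2*w - 450*l^2 - 2*l*w^4 - 12*l*w^3 + 50*l*w^2 + 300*l*w - w^5 - 6*w^4 + 25*w^3 + 150*w^2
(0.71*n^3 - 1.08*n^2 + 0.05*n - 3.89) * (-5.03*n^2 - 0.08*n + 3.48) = -3.5713*n^5 + 5.3756*n^4 + 2.3057*n^3 + 15.8043*n^2 + 0.4852*n - 13.5372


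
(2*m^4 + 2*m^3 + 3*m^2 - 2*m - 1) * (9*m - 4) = 18*m^5 + 10*m^4 + 19*m^3 - 30*m^2 - m + 4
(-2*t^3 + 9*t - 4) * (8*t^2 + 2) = -16*t^5 + 68*t^3 - 32*t^2 + 18*t - 8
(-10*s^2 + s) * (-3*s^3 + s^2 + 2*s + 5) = 30*s^5 - 13*s^4 - 19*s^3 - 48*s^2 + 5*s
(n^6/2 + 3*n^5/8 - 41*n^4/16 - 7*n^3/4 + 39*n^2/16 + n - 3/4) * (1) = n^6/2 + 3*n^5/8 - 41*n^4/16 - 7*n^3/4 + 39*n^2/16 + n - 3/4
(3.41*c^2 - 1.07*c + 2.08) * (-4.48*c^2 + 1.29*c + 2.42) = -15.2768*c^4 + 9.1925*c^3 - 2.4465*c^2 + 0.0938000000000003*c + 5.0336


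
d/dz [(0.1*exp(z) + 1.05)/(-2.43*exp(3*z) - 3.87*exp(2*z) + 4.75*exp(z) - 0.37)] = (0.486*exp(3*z) + 8.0415*exp(2*z) + 8.127*exp(z) - 5.0245)*exp(z)/(5.9049*exp(6*z) + 18.8082*exp(5*z) - 8.1081*exp(4*z) - 34.9668*exp(3*z) + 25.4263*exp(2*z) - 3.515*exp(z) + 0.1369)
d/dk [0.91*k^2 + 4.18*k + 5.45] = 1.82*k + 4.18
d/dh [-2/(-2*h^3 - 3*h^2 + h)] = 2*(-6*h^2 - 6*h + 1)/(h^2*(2*h^2 + 3*h - 1)^2)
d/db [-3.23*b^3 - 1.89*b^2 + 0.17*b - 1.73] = -9.69*b^2 - 3.78*b + 0.17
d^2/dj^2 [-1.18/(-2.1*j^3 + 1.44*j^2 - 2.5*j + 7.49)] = ((3.3984 - 14.868*j)*(2.1*j^3 - 1.44*j^2 + 2.5*j - 7.49) + 1.18*(6.3*j^2 - 2.88*j + 2.5)*(12.6*j^2 - 5.76*j + 5.0))/(2.1*j^3 - 1.44*j^2 + 2.5*j - 7.49)^3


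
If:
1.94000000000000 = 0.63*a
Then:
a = 3.08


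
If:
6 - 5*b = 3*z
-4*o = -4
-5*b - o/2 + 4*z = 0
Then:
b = 9/14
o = 1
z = 13/14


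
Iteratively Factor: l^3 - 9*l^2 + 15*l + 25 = (l + 1)*(l^2 - 10*l + 25) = (l - 5)*(l + 1)*(l - 5)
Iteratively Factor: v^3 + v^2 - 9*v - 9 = (v + 1)*(v^2 - 9) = (v + 1)*(v + 3)*(v - 3)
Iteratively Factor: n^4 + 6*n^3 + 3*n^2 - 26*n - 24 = (n + 4)*(n^3 + 2*n^2 - 5*n - 6) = (n + 1)*(n + 4)*(n^2 + n - 6) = (n + 1)*(n + 3)*(n + 4)*(n - 2)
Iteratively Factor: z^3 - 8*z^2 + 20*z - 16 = (z - 2)*(z^2 - 6*z + 8) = (z - 2)^2*(z - 4)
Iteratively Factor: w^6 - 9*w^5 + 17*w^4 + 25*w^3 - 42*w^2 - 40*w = (w + 1)*(w^5 - 10*w^4 + 27*w^3 - 2*w^2 - 40*w) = (w - 4)*(w + 1)*(w^4 - 6*w^3 + 3*w^2 + 10*w) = w*(w - 4)*(w + 1)*(w^3 - 6*w^2 + 3*w + 10) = w*(w - 5)*(w - 4)*(w + 1)*(w^2 - w - 2) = w*(w - 5)*(w - 4)*(w + 1)^2*(w - 2)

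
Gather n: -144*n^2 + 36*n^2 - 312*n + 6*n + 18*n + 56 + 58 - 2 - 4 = -108*n^2 - 288*n + 108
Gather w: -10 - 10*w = -10*w - 10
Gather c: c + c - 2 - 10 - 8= 2*c - 20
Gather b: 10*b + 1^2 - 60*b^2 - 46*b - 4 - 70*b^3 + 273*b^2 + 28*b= -70*b^3 + 213*b^2 - 8*b - 3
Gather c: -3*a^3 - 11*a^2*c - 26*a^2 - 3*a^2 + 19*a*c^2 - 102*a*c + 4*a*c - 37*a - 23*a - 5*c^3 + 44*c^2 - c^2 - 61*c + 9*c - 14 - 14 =-3*a^3 - 29*a^2 - 60*a - 5*c^3 + c^2*(19*a + 43) + c*(-11*a^2 - 98*a - 52) - 28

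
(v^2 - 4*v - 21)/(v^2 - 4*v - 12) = (-v^2 + 4*v + 21)/(-v^2 + 4*v + 12)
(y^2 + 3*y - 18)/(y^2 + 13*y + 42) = (y - 3)/(y + 7)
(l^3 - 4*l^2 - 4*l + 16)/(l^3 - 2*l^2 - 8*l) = (l - 2)/l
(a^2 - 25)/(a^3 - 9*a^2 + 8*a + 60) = (a + 5)/(a^2 - 4*a - 12)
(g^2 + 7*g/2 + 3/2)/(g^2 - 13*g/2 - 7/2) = (g + 3)/(g - 7)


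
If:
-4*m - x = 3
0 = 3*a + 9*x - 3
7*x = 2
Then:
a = 1/7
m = -23/28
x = 2/7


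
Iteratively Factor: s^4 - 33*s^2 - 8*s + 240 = (s + 4)*(s^3 - 4*s^2 - 17*s + 60) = (s - 5)*(s + 4)*(s^2 + s - 12) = (s - 5)*(s + 4)^2*(s - 3)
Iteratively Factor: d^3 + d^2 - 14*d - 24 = (d + 2)*(d^2 - d - 12) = (d - 4)*(d + 2)*(d + 3)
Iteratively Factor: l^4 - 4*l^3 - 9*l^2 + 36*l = (l - 3)*(l^3 - l^2 - 12*l) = l*(l - 3)*(l^2 - l - 12) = l*(l - 4)*(l - 3)*(l + 3)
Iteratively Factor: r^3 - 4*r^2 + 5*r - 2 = (r - 1)*(r^2 - 3*r + 2) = (r - 1)^2*(r - 2)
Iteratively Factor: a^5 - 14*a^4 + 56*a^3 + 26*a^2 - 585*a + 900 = (a - 5)*(a^4 - 9*a^3 + 11*a^2 + 81*a - 180) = (a - 5)^2*(a^3 - 4*a^2 - 9*a + 36) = (a - 5)^2*(a - 3)*(a^2 - a - 12) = (a - 5)^2*(a - 3)*(a + 3)*(a - 4)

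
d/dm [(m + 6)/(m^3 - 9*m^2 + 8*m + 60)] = (m^3 - 9*m^2 + 8*m - (m + 6)*(3*m^2 - 18*m + 8) + 60)/(m^3 - 9*m^2 + 8*m + 60)^2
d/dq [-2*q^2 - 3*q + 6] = -4*q - 3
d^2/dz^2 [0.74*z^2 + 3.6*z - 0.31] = 1.48000000000000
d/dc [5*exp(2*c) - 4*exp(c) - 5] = (10*exp(c) - 4)*exp(c)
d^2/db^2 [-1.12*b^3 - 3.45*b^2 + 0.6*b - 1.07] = -6.72*b - 6.9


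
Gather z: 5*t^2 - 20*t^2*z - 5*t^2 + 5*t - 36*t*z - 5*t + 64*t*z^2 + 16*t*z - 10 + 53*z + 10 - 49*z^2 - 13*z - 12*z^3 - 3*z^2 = -12*z^3 + z^2*(64*t - 52) + z*(-20*t^2 - 20*t + 40)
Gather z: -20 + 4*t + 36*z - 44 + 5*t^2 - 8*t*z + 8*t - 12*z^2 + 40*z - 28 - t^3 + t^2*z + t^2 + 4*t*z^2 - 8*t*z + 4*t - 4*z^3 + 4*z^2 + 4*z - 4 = -t^3 + 6*t^2 + 16*t - 4*z^3 + z^2*(4*t - 8) + z*(t^2 - 16*t + 80) - 96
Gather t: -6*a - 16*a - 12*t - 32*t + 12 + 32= -22*a - 44*t + 44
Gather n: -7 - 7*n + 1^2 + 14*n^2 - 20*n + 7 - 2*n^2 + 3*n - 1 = 12*n^2 - 24*n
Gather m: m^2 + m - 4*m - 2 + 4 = m^2 - 3*m + 2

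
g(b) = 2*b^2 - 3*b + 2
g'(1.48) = 2.92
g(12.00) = 254.00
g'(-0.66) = -5.64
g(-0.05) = 2.16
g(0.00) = 2.00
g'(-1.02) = -7.08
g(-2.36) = 20.22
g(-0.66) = 4.85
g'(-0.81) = -6.24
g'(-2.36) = -12.44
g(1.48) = 1.94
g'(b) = 4*b - 3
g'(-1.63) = -9.52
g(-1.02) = 7.14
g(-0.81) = 5.74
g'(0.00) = -3.00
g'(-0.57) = -5.28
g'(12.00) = 45.00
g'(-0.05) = -3.20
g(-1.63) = 12.20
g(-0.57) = 4.36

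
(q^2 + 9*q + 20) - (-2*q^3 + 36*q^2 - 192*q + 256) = 2*q^3 - 35*q^2 + 201*q - 236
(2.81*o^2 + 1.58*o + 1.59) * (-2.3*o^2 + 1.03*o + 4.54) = -6.463*o^4 - 0.7397*o^3 + 10.7278*o^2 + 8.8109*o + 7.2186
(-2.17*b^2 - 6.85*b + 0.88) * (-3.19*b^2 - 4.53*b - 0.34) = 6.9223*b^4 + 31.6816*b^3 + 28.9611*b^2 - 1.6574*b - 0.2992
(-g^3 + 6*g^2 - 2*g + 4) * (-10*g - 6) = 10*g^4 - 54*g^3 - 16*g^2 - 28*g - 24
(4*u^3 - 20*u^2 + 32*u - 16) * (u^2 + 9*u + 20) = 4*u^5 + 16*u^4 - 68*u^3 - 128*u^2 + 496*u - 320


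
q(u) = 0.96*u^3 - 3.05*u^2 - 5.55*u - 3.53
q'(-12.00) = 482.37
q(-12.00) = -2035.01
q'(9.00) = 172.83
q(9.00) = 399.31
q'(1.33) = -8.57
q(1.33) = -14.05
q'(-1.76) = 14.11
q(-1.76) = -8.44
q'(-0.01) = -5.49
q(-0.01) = -3.47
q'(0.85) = -8.65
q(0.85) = -9.86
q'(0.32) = -7.21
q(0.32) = -5.59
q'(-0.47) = -2.05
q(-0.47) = -1.69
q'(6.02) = 62.10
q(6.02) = 61.97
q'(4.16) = 18.91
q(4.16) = -10.29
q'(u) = 2.88*u^2 - 6.1*u - 5.55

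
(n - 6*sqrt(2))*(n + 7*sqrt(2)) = n^2 + sqrt(2)*n - 84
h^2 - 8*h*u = h*(h - 8*u)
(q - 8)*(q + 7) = q^2 - q - 56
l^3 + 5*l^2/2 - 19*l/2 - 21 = (l - 3)*(l + 2)*(l + 7/2)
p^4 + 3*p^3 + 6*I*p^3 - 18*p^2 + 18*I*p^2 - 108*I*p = p*(p - 3)*(p + 6)*(p + 6*I)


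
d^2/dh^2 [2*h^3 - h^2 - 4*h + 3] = 12*h - 2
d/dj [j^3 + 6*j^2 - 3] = 3*j*(j + 4)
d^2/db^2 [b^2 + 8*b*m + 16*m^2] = 2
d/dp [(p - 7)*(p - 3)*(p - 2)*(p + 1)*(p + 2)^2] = 6*p^5 - 35*p^4 - 44*p^3 + 213*p^2 + 140*p - 172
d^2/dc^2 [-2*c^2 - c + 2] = -4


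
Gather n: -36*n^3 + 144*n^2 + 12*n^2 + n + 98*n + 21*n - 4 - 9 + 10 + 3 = -36*n^3 + 156*n^2 + 120*n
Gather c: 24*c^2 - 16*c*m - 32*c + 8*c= 24*c^2 + c*(-16*m - 24)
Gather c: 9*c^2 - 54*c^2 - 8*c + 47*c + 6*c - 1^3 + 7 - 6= -45*c^2 + 45*c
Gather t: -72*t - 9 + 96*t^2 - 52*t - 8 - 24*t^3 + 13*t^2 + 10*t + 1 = -24*t^3 + 109*t^2 - 114*t - 16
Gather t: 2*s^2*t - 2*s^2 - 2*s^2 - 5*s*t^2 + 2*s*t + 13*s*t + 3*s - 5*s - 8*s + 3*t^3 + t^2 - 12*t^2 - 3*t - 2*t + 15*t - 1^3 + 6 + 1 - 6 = -4*s^2 - 10*s + 3*t^3 + t^2*(-5*s - 11) + t*(2*s^2 + 15*s + 10)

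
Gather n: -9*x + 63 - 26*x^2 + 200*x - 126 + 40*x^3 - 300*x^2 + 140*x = 40*x^3 - 326*x^2 + 331*x - 63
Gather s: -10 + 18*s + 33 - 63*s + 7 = 30 - 45*s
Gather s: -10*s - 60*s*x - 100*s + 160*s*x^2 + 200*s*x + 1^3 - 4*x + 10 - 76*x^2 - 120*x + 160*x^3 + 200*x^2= s*(160*x^2 + 140*x - 110) + 160*x^3 + 124*x^2 - 124*x + 11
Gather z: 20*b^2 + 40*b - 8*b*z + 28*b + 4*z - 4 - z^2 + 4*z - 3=20*b^2 + 68*b - z^2 + z*(8 - 8*b) - 7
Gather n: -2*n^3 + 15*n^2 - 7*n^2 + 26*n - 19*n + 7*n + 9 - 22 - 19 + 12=-2*n^3 + 8*n^2 + 14*n - 20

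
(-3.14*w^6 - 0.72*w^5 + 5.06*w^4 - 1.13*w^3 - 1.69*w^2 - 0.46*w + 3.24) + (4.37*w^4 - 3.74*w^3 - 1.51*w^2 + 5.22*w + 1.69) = -3.14*w^6 - 0.72*w^5 + 9.43*w^4 - 4.87*w^3 - 3.2*w^2 + 4.76*w + 4.93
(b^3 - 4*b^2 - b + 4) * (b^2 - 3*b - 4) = b^5 - 7*b^4 + 7*b^3 + 23*b^2 - 8*b - 16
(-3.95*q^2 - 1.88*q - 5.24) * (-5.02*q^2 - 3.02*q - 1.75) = 19.829*q^4 + 21.3666*q^3 + 38.8949*q^2 + 19.1148*q + 9.17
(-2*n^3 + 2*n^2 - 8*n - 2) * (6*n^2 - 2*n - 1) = -12*n^5 + 16*n^4 - 50*n^3 + 2*n^2 + 12*n + 2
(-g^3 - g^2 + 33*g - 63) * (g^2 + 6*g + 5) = -g^5 - 7*g^4 + 22*g^3 + 130*g^2 - 213*g - 315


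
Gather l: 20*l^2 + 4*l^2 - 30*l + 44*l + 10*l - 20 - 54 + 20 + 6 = 24*l^2 + 24*l - 48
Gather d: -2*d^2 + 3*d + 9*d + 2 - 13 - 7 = -2*d^2 + 12*d - 18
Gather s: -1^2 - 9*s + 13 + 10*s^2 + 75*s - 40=10*s^2 + 66*s - 28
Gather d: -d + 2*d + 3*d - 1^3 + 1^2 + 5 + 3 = 4*d + 8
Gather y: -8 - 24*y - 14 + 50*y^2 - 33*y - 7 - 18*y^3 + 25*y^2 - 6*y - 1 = -18*y^3 + 75*y^2 - 63*y - 30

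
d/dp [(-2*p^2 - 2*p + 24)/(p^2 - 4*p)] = 2*(5*p^2 - 24*p + 48)/(p^2*(p^2 - 8*p + 16))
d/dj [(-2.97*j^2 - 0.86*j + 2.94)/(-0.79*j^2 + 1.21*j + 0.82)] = (-4.2731*j^2 - 0.2256*j - 4.2626)/(0.6241*j^4 - 1.9118*j^3 + 0.1685*j^2 + 1.9844*j + 0.6724)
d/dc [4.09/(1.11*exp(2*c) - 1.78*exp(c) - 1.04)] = (7.2802 - 9.0798*exp(c))*exp(c)/(-1.11*exp(2*c) + 1.78*exp(c) + 1.04)^2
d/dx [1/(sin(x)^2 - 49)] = -2*sin(x)*cos(x)/(sin(x)^2 - 49)^2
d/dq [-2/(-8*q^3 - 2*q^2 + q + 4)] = 2*(-24*q^2 - 4*q + 1)/(8*q^3 + 2*q^2 - q - 4)^2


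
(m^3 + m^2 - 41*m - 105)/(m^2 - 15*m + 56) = (m^2 + 8*m + 15)/(m - 8)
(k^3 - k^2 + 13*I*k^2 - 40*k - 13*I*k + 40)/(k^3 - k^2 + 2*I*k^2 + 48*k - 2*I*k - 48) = (k + 5*I)/(k - 6*I)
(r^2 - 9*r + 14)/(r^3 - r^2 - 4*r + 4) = (r - 7)/(r^2 + r - 2)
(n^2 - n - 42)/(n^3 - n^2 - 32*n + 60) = (n - 7)/(n^2 - 7*n + 10)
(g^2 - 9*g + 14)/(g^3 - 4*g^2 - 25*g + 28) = (g - 2)/(g^2 + 3*g - 4)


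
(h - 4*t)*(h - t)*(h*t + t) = h^3*t - 5*h^2*t^2 + h^2*t + 4*h*t^3 - 5*h*t^2 + 4*t^3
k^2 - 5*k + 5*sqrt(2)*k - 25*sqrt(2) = (k - 5)*(k + 5*sqrt(2))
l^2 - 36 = (l - 6)*(l + 6)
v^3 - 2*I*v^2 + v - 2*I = (v - 2*I)*(v - I)*(v + I)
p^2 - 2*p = p*(p - 2)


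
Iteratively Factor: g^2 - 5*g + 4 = (g - 4)*(g - 1)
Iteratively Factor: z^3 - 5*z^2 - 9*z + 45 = (z - 3)*(z^2 - 2*z - 15) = (z - 3)*(z + 3)*(z - 5)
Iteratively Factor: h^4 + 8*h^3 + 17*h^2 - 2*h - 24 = (h + 4)*(h^3 + 4*h^2 + h - 6) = (h + 2)*(h + 4)*(h^2 + 2*h - 3) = (h - 1)*(h + 2)*(h + 4)*(h + 3)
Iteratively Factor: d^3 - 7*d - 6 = (d + 2)*(d^2 - 2*d - 3) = (d - 3)*(d + 2)*(d + 1)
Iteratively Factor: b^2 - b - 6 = (b + 2)*(b - 3)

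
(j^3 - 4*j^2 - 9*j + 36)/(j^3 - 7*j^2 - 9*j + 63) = (j - 4)/(j - 7)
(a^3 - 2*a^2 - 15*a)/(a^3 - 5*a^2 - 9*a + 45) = a/(a - 3)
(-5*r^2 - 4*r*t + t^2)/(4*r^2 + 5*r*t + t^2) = (-5*r + t)/(4*r + t)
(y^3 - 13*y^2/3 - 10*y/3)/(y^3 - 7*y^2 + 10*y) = (y + 2/3)/(y - 2)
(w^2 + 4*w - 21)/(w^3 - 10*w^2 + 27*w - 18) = (w + 7)/(w^2 - 7*w + 6)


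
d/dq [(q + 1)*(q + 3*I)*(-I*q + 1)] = -3*I*q^2 + 2*q*(4 - I) + 4 + 3*I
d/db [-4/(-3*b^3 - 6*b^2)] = 4*(-3*b - 4)/(3*b^3*(b + 2)^2)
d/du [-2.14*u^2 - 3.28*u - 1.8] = -4.28*u - 3.28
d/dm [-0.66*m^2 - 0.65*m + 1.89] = -1.32*m - 0.65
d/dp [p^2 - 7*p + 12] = 2*p - 7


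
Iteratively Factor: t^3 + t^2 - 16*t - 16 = (t + 4)*(t^2 - 3*t - 4) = (t + 1)*(t + 4)*(t - 4)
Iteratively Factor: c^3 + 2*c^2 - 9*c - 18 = (c + 3)*(c^2 - c - 6) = (c - 3)*(c + 3)*(c + 2)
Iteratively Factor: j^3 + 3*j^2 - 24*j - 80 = (j + 4)*(j^2 - j - 20) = (j - 5)*(j + 4)*(j + 4)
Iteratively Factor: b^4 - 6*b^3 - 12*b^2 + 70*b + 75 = (b + 3)*(b^3 - 9*b^2 + 15*b + 25) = (b + 1)*(b + 3)*(b^2 - 10*b + 25) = (b - 5)*(b + 1)*(b + 3)*(b - 5)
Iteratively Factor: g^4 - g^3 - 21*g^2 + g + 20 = (g + 1)*(g^3 - 2*g^2 - 19*g + 20) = (g + 1)*(g + 4)*(g^2 - 6*g + 5) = (g - 5)*(g + 1)*(g + 4)*(g - 1)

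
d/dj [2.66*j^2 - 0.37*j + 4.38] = 5.32*j - 0.37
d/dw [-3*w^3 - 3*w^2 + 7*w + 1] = -9*w^2 - 6*w + 7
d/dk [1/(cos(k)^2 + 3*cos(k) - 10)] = (2*cos(k) + 3)*sin(k)/(cos(k)^2 + 3*cos(k) - 10)^2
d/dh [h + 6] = 1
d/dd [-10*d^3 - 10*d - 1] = -30*d^2 - 10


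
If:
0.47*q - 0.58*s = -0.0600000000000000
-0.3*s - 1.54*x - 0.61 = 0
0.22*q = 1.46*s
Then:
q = -0.16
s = -0.02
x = -0.39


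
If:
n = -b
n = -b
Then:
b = -n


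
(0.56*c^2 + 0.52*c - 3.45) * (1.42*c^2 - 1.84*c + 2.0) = 0.7952*c^4 - 0.292*c^3 - 4.7358*c^2 + 7.388*c - 6.9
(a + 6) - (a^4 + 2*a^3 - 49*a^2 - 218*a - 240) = -a^4 - 2*a^3 + 49*a^2 + 219*a + 246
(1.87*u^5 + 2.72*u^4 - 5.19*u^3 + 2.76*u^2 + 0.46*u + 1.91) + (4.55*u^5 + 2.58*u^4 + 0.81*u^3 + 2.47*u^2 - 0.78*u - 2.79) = 6.42*u^5 + 5.3*u^4 - 4.38*u^3 + 5.23*u^2 - 0.32*u - 0.88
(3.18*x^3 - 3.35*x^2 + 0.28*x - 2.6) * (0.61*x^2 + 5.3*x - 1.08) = 1.9398*x^5 + 14.8105*x^4 - 21.0186*x^3 + 3.516*x^2 - 14.0824*x + 2.808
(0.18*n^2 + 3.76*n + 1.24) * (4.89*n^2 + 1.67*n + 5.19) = 0.8802*n^4 + 18.687*n^3 + 13.277*n^2 + 21.5852*n + 6.4356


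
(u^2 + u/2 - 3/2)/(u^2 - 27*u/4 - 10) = 2*(-2*u^2 - u + 3)/(-4*u^2 + 27*u + 40)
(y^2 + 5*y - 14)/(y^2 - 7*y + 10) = (y + 7)/(y - 5)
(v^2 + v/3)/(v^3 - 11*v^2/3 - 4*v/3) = 1/(v - 4)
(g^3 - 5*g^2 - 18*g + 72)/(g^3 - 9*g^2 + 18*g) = (g + 4)/g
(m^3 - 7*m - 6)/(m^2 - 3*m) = m + 3 + 2/m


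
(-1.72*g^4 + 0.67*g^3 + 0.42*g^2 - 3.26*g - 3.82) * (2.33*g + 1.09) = -4.0076*g^5 - 0.3137*g^4 + 1.7089*g^3 - 7.138*g^2 - 12.454*g - 4.1638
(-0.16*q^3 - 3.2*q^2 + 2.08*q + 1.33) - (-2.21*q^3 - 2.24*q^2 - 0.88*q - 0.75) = 2.05*q^3 - 0.96*q^2 + 2.96*q + 2.08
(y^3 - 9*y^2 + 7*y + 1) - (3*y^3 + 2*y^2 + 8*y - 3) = -2*y^3 - 11*y^2 - y + 4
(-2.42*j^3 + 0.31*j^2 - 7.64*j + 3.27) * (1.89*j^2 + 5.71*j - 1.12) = -4.5738*j^5 - 13.2323*j^4 - 9.9591*j^3 - 37.7913*j^2 + 27.2285*j - 3.6624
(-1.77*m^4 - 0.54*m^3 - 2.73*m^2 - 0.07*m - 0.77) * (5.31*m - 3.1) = -9.3987*m^5 + 2.6196*m^4 - 12.8223*m^3 + 8.0913*m^2 - 3.8717*m + 2.387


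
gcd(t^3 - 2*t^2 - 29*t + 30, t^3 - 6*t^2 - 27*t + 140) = t + 5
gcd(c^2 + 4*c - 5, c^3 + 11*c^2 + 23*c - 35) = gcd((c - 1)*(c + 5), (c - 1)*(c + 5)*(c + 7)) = c^2 + 4*c - 5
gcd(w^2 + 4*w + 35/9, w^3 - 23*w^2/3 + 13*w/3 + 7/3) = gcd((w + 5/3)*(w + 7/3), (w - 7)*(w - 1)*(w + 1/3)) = 1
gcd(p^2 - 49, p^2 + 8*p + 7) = p + 7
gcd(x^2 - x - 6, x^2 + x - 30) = 1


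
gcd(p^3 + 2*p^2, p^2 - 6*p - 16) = p + 2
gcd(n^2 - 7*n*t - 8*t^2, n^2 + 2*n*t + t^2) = n + t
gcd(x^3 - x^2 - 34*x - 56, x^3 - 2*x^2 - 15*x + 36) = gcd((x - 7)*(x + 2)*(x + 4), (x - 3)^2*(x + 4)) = x + 4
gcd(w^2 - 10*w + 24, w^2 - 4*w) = w - 4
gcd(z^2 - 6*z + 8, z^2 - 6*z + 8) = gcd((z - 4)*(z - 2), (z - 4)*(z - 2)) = z^2 - 6*z + 8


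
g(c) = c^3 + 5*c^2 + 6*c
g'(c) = 3*c^2 + 10*c + 6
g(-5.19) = -36.26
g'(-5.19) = 34.91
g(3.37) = 115.28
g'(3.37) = 73.77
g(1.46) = 22.53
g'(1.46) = 26.99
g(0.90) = 10.18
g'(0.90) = 17.43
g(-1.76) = -0.52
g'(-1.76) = -2.31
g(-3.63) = -3.73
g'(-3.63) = 9.23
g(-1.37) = -1.41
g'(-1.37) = -2.07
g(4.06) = 173.70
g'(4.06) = 96.05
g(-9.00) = -378.00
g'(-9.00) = 159.00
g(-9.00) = -378.00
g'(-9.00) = 159.00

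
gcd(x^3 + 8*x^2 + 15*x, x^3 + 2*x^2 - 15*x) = x^2 + 5*x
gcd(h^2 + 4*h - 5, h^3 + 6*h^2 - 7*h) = h - 1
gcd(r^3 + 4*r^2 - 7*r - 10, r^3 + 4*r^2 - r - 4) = r + 1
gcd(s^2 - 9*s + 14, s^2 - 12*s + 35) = s - 7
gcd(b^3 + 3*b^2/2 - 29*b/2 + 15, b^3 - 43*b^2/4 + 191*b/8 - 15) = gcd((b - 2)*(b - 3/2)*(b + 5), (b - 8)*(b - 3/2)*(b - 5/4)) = b - 3/2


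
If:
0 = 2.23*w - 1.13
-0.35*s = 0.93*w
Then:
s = -1.35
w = 0.51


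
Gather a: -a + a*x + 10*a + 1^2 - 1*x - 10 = a*(x + 9) - x - 9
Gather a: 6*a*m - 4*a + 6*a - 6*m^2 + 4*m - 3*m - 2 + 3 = a*(6*m + 2) - 6*m^2 + m + 1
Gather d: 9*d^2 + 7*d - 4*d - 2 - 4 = 9*d^2 + 3*d - 6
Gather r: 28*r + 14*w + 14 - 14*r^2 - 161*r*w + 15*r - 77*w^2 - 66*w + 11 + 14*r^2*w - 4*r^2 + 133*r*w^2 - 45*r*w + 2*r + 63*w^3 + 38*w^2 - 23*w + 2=r^2*(14*w - 18) + r*(133*w^2 - 206*w + 45) + 63*w^3 - 39*w^2 - 75*w + 27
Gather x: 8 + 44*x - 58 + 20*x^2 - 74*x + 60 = 20*x^2 - 30*x + 10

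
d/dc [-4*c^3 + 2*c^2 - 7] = 4*c*(1 - 3*c)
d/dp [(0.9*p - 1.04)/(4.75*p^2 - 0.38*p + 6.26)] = (-4.275*p^2 + 9.88*p + 5.2388)/(22.5625*p^4 - 3.61*p^3 + 59.6144*p^2 - 4.7576*p + 39.1876)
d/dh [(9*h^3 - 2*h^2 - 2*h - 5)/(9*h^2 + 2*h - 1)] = (81*h^4 + 36*h^3 - 13*h^2 + 94*h + 12)/(81*h^4 + 36*h^3 - 14*h^2 - 4*h + 1)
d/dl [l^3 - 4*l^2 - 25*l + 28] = 3*l^2 - 8*l - 25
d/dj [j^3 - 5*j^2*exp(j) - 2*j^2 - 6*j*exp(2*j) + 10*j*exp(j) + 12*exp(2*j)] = -5*j^2*exp(j) + 3*j^2 - 12*j*exp(2*j) - 4*j + 18*exp(2*j) + 10*exp(j)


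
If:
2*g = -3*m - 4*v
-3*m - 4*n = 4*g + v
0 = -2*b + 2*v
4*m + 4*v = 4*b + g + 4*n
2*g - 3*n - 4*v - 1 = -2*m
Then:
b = -4/79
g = 20/79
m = -8/79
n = -13/79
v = -4/79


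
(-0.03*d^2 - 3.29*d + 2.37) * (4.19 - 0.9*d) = 0.027*d^3 + 2.8353*d^2 - 15.9181*d + 9.9303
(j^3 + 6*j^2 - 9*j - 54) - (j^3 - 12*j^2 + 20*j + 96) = 18*j^2 - 29*j - 150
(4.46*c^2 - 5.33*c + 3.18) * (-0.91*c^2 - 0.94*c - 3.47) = -4.0586*c^4 + 0.6579*c^3 - 13.3598*c^2 + 15.5059*c - 11.0346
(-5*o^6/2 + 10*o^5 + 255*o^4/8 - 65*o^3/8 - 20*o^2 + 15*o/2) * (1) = -5*o^6/2 + 10*o^5 + 255*o^4/8 - 65*o^3/8 - 20*o^2 + 15*o/2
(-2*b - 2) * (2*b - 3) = -4*b^2 + 2*b + 6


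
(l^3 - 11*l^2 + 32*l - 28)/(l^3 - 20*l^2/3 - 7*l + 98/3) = 3*(l - 2)/(3*l + 7)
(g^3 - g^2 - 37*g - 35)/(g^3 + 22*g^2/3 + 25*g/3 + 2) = 3*(g^2 - 2*g - 35)/(3*g^2 + 19*g + 6)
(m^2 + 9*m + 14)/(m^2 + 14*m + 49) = (m + 2)/(m + 7)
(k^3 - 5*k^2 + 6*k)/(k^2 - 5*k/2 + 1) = 2*k*(k - 3)/(2*k - 1)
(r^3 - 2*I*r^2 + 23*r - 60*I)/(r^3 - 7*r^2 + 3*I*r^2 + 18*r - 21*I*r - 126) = (r^2 + I*r + 20)/(r^2 + r*(-7 + 6*I) - 42*I)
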